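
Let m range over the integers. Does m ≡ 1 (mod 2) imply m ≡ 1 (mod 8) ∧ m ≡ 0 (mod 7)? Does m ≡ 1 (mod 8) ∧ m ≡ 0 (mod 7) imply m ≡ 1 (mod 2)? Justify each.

(⟹) This fails: m = 1 gives 1 ≡ 1 (mod 2) but 1 ≡ 1 (mod 7), so the conjunction on the right does not hold.

(⟸) Conversely, if m ≡ 1 (mod 8) and m ≡ 0 (mod 7), then by the Chinese remainder theorem m ≡ 49 (mod 56). Since 49 ≡ 1 (mod 2) and 2 ∣ 56, we get m ≡ 1 (mod 2).

Not equivalent: only (⇐) holds.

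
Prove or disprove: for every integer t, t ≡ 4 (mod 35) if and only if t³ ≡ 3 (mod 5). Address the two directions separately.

Neither implication holds.

Forward direction. This fails: take t = 4. Then 4 ≡ 4 (mod 35), but 4³ = 64 ≡ 4 (mod 5), not 3.

Converse. This fails: take t = 2. Then 2³ = 8 ≡ 3 (mod 5), yet 2 ≡ 2 (mod 35), not 4.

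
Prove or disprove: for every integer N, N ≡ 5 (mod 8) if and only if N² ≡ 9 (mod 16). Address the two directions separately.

Only the forward implication holds.

(⟹) Suppose N ≡ 5 (mod 8). Working modulo 16, N ∈ {5, 13}; for each such r, r² ≡ 9 (mod 16).

(⟸) This fails: take N = 3. Then 3² = 9 ≡ 9 (mod 16), yet 3 ≡ 3 (mod 8), not 5.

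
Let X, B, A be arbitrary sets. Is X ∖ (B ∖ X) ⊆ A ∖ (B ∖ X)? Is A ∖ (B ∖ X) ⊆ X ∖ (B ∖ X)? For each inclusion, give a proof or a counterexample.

(⊆) fails and (⊇) fails.

(⟹) This inclusion fails. Take X = {1}, B = ∅, A = ∅; then 1 ∈ X ∖ (B ∖ X) but 1 ∉ A ∖ (B ∖ X).

(⟸) This inclusion fails. Take X = ∅, B = ∅, A = {1}; then 1 ∈ A ∖ (B ∖ X) but 1 ∉ X ∖ (B ∖ X).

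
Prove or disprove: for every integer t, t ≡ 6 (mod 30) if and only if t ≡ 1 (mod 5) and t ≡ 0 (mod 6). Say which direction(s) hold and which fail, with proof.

(⇐) If t ≡ 1 (mod 5) and t ≡ 0 (mod 6), then by the Chinese remainder theorem t ≡ 6 (mod 30). This is exactly t ≡ 6 (mod 30).

(⇒) Suppose t ≡ 6 (mod 30); write t = 30j + 6. Since 5 ∣ 30, reducing mod 5 gives t ≡ 6 ≡ 1 (mod 5); since 6 ∣ 30, reducing mod 6 gives t ≡ 6 ≡ 0 (mod 6).

Equivalent; both directions hold.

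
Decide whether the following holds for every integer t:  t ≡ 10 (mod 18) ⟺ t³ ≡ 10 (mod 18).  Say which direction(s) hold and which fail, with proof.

(⇒) holds; (⇐) fails.

(→) Suppose t ≡ 10 (mod 18). Write t = 18j + 10. Then (18j + 10)³ = 5832j³ + 9720j² + 5400j + 1000 = 18(324j³ + 540j² + 300j + 55) + 10, so t³ ≡ 10 (mod 18).

(←) This fails: take t = 4. Then 4³ = 64 ≡ 10 (mod 18), yet 4 ≡ 4 (mod 18), not 10.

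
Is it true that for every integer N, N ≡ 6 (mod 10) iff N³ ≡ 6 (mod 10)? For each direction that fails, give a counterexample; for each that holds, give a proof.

(⇐) Suppose N³ ≡ 6 (mod 10). The only residue r in {0, …, 9} with r³ ≡ 6 (mod 10) is r = 6, so N ≡ 6 (mod 10).

(⇒) Suppose N ≡ 6 (mod 10). Write N = 10j + 6. Then (10j + 6)³ = 1000j³ + 1800j² + 1080j + 216 = 10(100j³ + 180j² + 108j + 21) + 6, so N³ ≡ 6 (mod 10).

Equivalent; both directions hold.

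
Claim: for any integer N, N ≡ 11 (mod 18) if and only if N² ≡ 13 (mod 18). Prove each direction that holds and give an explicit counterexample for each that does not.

[⇐] This fails: take N = 7. Then 7² = 49 ≡ 13 (mod 18), yet 7 ≡ 7 (mod 18), not 11.

[⇒] Suppose N ≡ 11 (mod 18). Write N = 18j + 11. Then (18j + 11)² = 324j² + 396j + 121 = 18(18j² + 22j + 6) + 13, so N² ≡ 13 (mod 18).

Only the forward implication holds.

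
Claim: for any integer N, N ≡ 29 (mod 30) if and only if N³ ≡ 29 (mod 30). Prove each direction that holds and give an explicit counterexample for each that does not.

Both implications hold.

Forward direction. Suppose N ≡ 29 (mod 30). Write N = 30j + 29. Then (30j + 29)³ = 27000j³ + 78300j² + 75690j + 24389 = 30(900j³ + 2610j² + 2523j + 812) + 29, so N³ ≡ 29 (mod 30).

Converse. Suppose N³ ≡ 29 (mod 30). The only residue r in {0, …, 29} with r³ ≡ 29 (mod 30) is r = 29, so N ≡ 29 (mod 30).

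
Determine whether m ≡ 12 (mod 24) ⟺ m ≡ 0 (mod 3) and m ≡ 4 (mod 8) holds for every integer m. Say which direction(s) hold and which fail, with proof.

(⇒) Suppose m ≡ 12 (mod 24); write m = 24j + 12. Since 3 ∣ 24, reducing mod 3 gives m ≡ 12 ≡ 0 (mod 3); since 8 ∣ 24, reducing mod 8 gives m ≡ 12 ≡ 4 (mod 8).

(⇐) Conversely, if m ≡ 0 (mod 3) and m ≡ 4 (mod 8), then by the Chinese remainder theorem m ≡ 12 (mod 24). This is exactly m ≡ 12 (mod 24).

Both implications hold.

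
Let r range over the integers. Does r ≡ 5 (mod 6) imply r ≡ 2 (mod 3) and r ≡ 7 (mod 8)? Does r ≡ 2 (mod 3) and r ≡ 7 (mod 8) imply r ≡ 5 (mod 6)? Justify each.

Only the reverse direction holds.

(→) This fails: r = 17 gives 17 ≡ 5 (mod 6) but 17 ≡ 1 (mod 8), so the conjunction on the right does not hold.

(←) Conversely, if r ≡ 2 (mod 3) and r ≡ 7 (mod 8), then by the Chinese remainder theorem r ≡ 23 (mod 24). Since 23 ≡ 5 (mod 6) and 6 ∣ 24, we get r ≡ 5 (mod 6).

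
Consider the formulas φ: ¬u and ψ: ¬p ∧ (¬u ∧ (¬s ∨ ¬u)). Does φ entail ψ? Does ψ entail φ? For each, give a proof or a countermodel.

(→) This fails. Under u = F, s = F, p = T, the left side is true but the right side is false.

(←) Assume the antecedent. If u is true, the antecedent cannot hold. If u is false, ¬u reduces to true regardless of the other variables. Either way ¬u holds.

(⇒) fails; (⇐) holds.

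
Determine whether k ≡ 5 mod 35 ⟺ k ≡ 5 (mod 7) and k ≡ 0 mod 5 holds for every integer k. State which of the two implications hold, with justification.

[⇐] If k ≡ 5 (mod 7) and k ≡ 0 (mod 5), then by the Chinese remainder theorem k ≡ 5 (mod 35). This is exactly k ≡ 5 (mod 35).

[⇒] Suppose k ≡ 5 (mod 35); write k = 35j + 5. Since 7 ∣ 35, reducing mod 7 gives k ≡ 5 (mod 7); since 5 ∣ 35, reducing mod 5 gives k ≡ 5 ≡ 0 (mod 5).

Both directions hold.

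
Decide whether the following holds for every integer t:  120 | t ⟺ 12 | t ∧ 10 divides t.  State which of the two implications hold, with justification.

Forward direction. If 120 ∣ t, write t = 120q. Since 120 = 10·12, t = 12·(10q), so 12 ∣ t; and since 120 = 12·10, t = 10·(12q), so 10 ∣ t.

Converse. This fails: take t = 60. Both 12 ∣ 60 and 10 ∣ 60, yet 60 is not a multiple of 120 (since 60 = 0·120 + 60), so 120 ∤ 60.

The forward direction holds; the converse fails.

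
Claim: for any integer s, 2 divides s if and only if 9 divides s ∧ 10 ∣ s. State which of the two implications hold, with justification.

Not equivalent: only (⇐) holds.

(→) This fails: take s = 2. Certainly 2 ∣ 2, but 9 ∤ 2.

(←) Suppose 9 ∣ s and 10 ∣ s. Any common multiple of 9 and 10 is a multiple of their lcm; here gcd(9, 10) = 1, so lcm(9, 10) = 9·10 = 90, so 90 ∣ s. Since 2 ∣ 90, it follows that 2 ∣ s.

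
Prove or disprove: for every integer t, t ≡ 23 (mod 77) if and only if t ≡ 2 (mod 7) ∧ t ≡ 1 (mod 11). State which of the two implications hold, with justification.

(→) Suppose t ≡ 23 (mod 77); write t = 77j + 23. Since 7 ∣ 77, reducing mod 7 gives t ≡ 23 ≡ 2 (mod 7); since 11 ∣ 77, reducing mod 11 gives t ≡ 23 ≡ 1 (mod 11).

(←) Conversely, if t ≡ 2 (mod 7) and t ≡ 1 (mod 11), then by the Chinese remainder theorem t ≡ 23 (mod 77). This is exactly t ≡ 23 (mod 77).

Equivalent; both directions hold.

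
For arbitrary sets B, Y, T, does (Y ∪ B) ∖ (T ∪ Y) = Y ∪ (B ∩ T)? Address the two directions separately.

(⊆) This inclusion fails. Take B = {1}, Y = ∅, T = ∅; then 1 ∈ (Y ∪ B) ∖ (T ∪ Y) but 1 ∉ Y ∪ (B ∩ T).

(⊇) This inclusion fails. Take B = ∅, Y = {1}, T = ∅; then 1 ∈ Y ∪ (B ∩ T) but 1 ∉ (Y ∪ B) ∖ (T ∪ Y).

(⊆) fails and (⊇) fails.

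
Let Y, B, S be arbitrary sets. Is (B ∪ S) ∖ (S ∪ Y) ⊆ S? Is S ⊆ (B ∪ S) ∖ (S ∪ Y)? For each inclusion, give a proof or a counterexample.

(⊆) fails and (⊇) fails.

(⟹) This inclusion fails. Take Y = ∅, B = {1}, S = ∅; then 1 ∈ (B ∪ S) ∖ (S ∪ Y) but 1 ∉ S.

(⟸) This inclusion fails. Take Y = ∅, B = ∅, S = {1}; then 1 ∈ S but 1 ∉ (B ∪ S) ∖ (S ∪ Y).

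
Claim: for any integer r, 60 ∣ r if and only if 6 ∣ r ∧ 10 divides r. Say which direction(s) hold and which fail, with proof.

(→) If 60 ∣ r, write r = 60q. Since 60 = 10·6, r = 6·(10q), so 6 ∣ r; and since 60 = 6·10, r = 10·(6q), so 10 ∣ r.

(←) This fails: take r = 30. Both 6 ∣ 30 and 10 ∣ 30, yet 30 is not a multiple of 60 (since 30 = 0·60 + 30), so 60 ∤ 30.

The forward direction holds; the converse fails.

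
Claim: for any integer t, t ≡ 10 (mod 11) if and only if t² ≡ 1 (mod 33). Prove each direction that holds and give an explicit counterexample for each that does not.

(⇒) This fails: take t = 21. Then 21 ≡ 10 (mod 11), but 21² = 441 ≡ 12 (mod 33), not 1.

(⇐) This fails: take t = 1. Then 1² = 1 ≡ 1 (mod 33), yet 1 ≡ 1 (mod 11), not 10.

Neither direction holds.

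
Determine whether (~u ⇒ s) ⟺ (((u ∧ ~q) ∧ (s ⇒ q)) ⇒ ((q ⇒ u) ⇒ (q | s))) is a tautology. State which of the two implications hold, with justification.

(⟹) This fails. Under s = F, u = T, q = F, the left side is true but the right side is false.

(⟸) This fails. Under s = F, u = F, q = F, the left side is false but the right side is true.

Neither direction holds.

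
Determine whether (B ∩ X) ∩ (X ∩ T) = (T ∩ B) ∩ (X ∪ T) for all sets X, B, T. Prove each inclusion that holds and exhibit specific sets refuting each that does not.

(⟹) Let x ∈ (B ∩ X) ∩ (X ∩ T). Then x ∈ X ∩ B ∩ T, from which x ∈ (T ∩ B) ∩ (X ∪ T).

(⟸) This inclusion fails. Take X = ∅, B = {1}, T = {1}; then 1 ∈ (T ∩ B) ∩ (X ∪ T) but 1 ∉ (B ∩ X) ∩ (X ∩ T).

The sets are not equal: only the forward inclusion holds.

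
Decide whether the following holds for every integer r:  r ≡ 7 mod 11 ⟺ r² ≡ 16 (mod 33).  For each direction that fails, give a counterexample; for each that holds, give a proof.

[⇒] This fails: take r = 18. Then 18 ≡ 7 (mod 11), but 18² = 324 ≡ 27 (mod 33), not 16.

[⇐] This fails: take r = 4. Then 4² = 16 ≡ 16 (mod 33), yet 4 ≡ 4 (mod 11), not 7.

(⇒) fails and (⇐) fails.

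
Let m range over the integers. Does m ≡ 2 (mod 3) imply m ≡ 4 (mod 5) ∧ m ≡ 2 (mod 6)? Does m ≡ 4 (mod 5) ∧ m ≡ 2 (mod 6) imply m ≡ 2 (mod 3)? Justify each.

Not equivalent: only (⇐) holds.

(⇒) This fails: m = 2 gives 2 ≡ 2 (mod 3) but 2 ≡ 2 (mod 5), so the conjunction on the right does not hold.

(⇐) Conversely, if m ≡ 4 (mod 5) and m ≡ 2 (mod 6), then by the Chinese remainder theorem m ≡ 14 (mod 30). Since 14 ≡ 2 (mod 3) and 3 ∣ 30, we get m ≡ 2 (mod 3).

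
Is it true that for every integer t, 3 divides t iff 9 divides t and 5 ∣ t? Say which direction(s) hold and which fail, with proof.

The forward direction fails; the converse holds.

Forward direction. This fails: take t = 3. Certainly 3 ∣ 3, but 9 ∤ 3.

Converse. Suppose 9 ∣ t and 5 ∣ t. Any common multiple of 9 and 5 is a multiple of their lcm; here gcd(9, 5) = 1, so lcm(9, 5) = 9·5 = 45, so 45 ∣ t. Since 3 ∣ 45, it follows that 3 ∣ t.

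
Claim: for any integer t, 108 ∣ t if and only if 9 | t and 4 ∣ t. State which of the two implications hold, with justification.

Forward direction. If 108 ∣ t, write t = 108q. Since 108 = 12·9, t = 9·(12q), so 9 ∣ t; and since 108 = 27·4, t = 4·(27q), so 4 ∣ t.

Converse. This fails: take t = 36. Both 9 ∣ 36 and 4 ∣ 36, yet 36 is not a multiple of 108 (since 36 = 0·108 + 36), so 108 ∤ 36.

Not equivalent: only (⇒) holds.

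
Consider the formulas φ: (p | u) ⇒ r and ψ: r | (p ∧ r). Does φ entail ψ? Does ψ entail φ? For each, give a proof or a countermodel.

Only the reverse direction holds.

Converse. Assume the antecedent. If u is true, the antecedent forces (u = T, r = T, p = F) or (u = T, r = T, p = T), and (p | u) ⇒ r holds there. If u is false, the antecedent forces (u = F, r = T, p = F) or (u = F, r = T, p = T), and (p | u) ⇒ r holds there. Either way (p | u) ⇒ r holds.

Forward direction. This fails. Under u = F, r = F, p = F, the left side is true but the right side is false.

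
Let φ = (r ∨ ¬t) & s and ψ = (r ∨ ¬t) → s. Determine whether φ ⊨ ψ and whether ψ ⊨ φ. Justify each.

Forward direction. Assume the antecedent. If s is true, (r ∨ ¬t) → s reduces to true regardless of the other variables. If s is false, the antecedent cannot hold. Either way (r ∨ ¬t) → s holds.

Converse. This fails. Under s = F, r = F, t = T, the left side is false but the right side is true.

(⇒) holds; (⇐) fails.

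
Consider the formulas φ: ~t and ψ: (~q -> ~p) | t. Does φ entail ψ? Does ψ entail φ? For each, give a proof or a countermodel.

Neither direction holds.

Forward direction. This fails. Under q = F, t = F, p = T, the left side is true but the right side is false.

Converse. This fails. Under q = F, t = T, p = F, the left side is false but the right side is true.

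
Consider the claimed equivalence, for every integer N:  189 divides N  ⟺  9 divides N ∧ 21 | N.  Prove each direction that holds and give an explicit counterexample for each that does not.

The forward direction holds; the converse fails.

[⇒] If 189 ∣ N, write N = 189q. Since 189 = 21·9, N = 9·(21q), so 9 ∣ N; and since 189 = 9·21, N = 21·(9q), so 21 ∣ N.

[⇐] This fails: take N = 63. Both 9 ∣ 63 and 21 ∣ 63, yet 63 is not a multiple of 189 (since 63 = 0·189 + 63), so 189 ∤ 63.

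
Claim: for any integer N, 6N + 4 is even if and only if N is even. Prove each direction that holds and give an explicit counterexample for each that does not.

Not equivalent: only (⇐) holds.

(→) This fails: take N = 5. Then 6N + 4 = 34, which is even, yet N = 5 is odd, not even.

(←) Suppose N is even. Since 6 is even, 6N is even for every N, so 6N + 4 has the same parity as 4, which is even. Hence 6N + 4 is even.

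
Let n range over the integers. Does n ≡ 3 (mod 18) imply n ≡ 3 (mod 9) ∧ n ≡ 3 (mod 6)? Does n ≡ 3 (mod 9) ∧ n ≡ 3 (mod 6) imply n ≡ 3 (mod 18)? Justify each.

(⇐) If n ≡ 3 (mod 9) and n ≡ 3 (mod 6), then by the Chinese remainder theorem n ≡ 3 (mod 18). This is exactly n ≡ 3 (mod 18).

(⇒) Suppose n ≡ 3 (mod 18); write n = 18j + 3. Since 9 ∣ 18, reducing mod 9 gives n ≡ 3 (mod 9); since 6 ∣ 18, reducing mod 6 gives n ≡ 3 (mod 6).

Equivalent; both directions hold.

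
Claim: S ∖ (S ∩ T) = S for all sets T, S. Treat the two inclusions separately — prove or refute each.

(⊆) holds; (⊇) fails.

(⟹) Let x ∈ S ∖ (S ∩ T). Then x ∈ S and x ∉ T, from which x ∈ S.

(⟸) This inclusion fails. Take T = {1}, S = {1}; then 1 ∈ S but 1 ∉ S ∖ (S ∩ T).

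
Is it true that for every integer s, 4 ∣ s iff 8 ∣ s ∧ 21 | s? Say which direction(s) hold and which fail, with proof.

(⇒) This fails: take s = 4. Certainly 4 ∣ 4, but 8 ∤ 4.

(⇐) Suppose 8 ∣ s and 21 ∣ s. Any common multiple of 8 and 21 is a multiple of their lcm; here gcd(8, 21) = 1, so lcm(8, 21) = 8·21 = 168, so 168 ∣ s. Since 4 ∣ 168, it follows that 4 ∣ s.

(⇒) fails; (⇐) holds.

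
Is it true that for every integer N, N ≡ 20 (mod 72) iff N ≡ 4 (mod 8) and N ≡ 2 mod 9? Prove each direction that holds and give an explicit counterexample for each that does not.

Equivalent; both directions hold.

Forward direction. Suppose N ≡ 20 (mod 72); write N = 72j + 20. Since 8 ∣ 72, reducing mod 8 gives N ≡ 20 ≡ 4 (mod 8); since 9 ∣ 72, reducing mod 9 gives N ≡ 20 ≡ 2 (mod 9).

Converse. If N ≡ 4 (mod 8) and N ≡ 2 (mod 9), then by the Chinese remainder theorem N ≡ 20 (mod 72). This is exactly N ≡ 20 (mod 72).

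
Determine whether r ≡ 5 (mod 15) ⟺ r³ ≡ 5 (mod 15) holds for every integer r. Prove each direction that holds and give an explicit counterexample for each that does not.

Both directions hold.

[⇒] Suppose r ≡ 5 (mod 15). Write r = 15j + 5. Then (15j + 5)³ = 3375j³ + 3375j² + 1125j + 125 = 15(225j³ + 225j² + 75j + 8) + 5, so r³ ≡ 5 (mod 15).

[⇐] Conversely, suppose r³ ≡ 5 (mod 15). The only residue r in {0, …, 14} with r³ ≡ 5 (mod 15) is r = 5, so r ≡ 5 (mod 15).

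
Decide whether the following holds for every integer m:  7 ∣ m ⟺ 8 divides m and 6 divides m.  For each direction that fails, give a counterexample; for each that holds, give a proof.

Neither direction holds.

(⇒) This fails: take m = 7. Certainly 7 ∣ 7, but 8 ∤ 7.

(⇐) This fails: take m = 24. Both 8 ∣ 24 and 6 ∣ 24, yet 24 is not a multiple of 7 (since 24 = 3·7 + 3), so 7 ∤ 24.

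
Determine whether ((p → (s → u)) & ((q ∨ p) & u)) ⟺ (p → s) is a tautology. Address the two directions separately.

[⇒] This fails. Under s = F, p = T, q = F, u = T, the left side is true but the right side is false.

[⇐] This fails. Under s = F, p = F, q = F, u = F, the left side is false but the right side is true.

Neither implication holds.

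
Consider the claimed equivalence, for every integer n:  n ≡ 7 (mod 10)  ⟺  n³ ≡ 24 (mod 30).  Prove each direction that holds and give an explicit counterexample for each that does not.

(→) This fails: take n = 7. Then 7 ≡ 7 (mod 10), but 7³ = 343 ≡ 13 (mod 30), not 24.

(←) This fails: take n = 24. Then 24³ = 13824 ≡ 24 (mod 30), yet 24 ≡ 4 (mod 10), not 7.

Both directions fail.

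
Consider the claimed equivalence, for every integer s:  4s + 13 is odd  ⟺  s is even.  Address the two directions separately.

Only the converse holds.

(←) Suppose s is even. Since 4 is even, 4s is even for every s, so 4s + 13 has the same parity as 13, which is odd. Hence 4s + 13 is odd.

(→) This fails: take s = 1. Then 4s + 13 = 17, which is odd, yet s = 1 is odd, not even.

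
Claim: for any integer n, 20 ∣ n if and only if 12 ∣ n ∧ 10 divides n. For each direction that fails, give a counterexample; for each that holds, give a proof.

Only the converse holds.

Converse. Suppose 12 ∣ n and 10 ∣ n. Any common multiple of 12 and 10 is a multiple of their lcm; here lcm(12, 10) = 12·10/gcd(12, 10) = 120/2 = 60, so 60 ∣ n. Since 20 ∣ 60, it follows that 20 ∣ n.

Forward direction. This fails: take n = 20. Certainly 20 ∣ 20, but 12 ∤ 20.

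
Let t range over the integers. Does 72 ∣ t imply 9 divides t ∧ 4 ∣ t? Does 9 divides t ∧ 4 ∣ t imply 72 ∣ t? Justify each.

Forward direction. If 72 ∣ t, write t = 72q. Since 72 = 8·9, t = 9·(8q), so 9 ∣ t; and since 72 = 18·4, t = 4·(18q), so 4 ∣ t.

Converse. This fails: take t = 36. Both 9 ∣ 36 and 4 ∣ 36, yet 36 is not a multiple of 72 (since 36 = 0·72 + 36), so 72 ∤ 36.

Only the forward direction holds.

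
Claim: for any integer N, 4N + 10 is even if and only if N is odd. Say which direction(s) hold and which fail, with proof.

The forward direction fails; the converse holds.

(⟹) This fails: take N = 4. Then 4N + 10 = 26, which is even, yet N = 4 is even, not odd.

(⟸) Suppose N is odd. Since 4 is even, 4N is even for every N, so 4N + 10 has the same parity as 10, which is even. Hence 4N + 10 is even.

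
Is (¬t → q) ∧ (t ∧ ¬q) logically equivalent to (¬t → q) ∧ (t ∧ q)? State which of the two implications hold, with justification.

(⟹) This fails. Under t = T, q = F, the left side is true but the right side is false.

(⟸) This fails. Under t = T, q = T, the left side is false but the right side is true.

(⇒) fails and (⇐) fails.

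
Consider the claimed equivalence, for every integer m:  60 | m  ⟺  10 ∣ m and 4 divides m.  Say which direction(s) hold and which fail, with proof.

[⇒] If 60 ∣ m, write m = 60q. Since 60 = 6·10, m = 10·(6q), so 10 ∣ m; and since 60 = 15·4, m = 4·(15q), so 4 ∣ m.

[⇐] This fails: take m = 20. Both 10 ∣ 20 and 4 ∣ 20, yet 20 is not a multiple of 60 (since 20 = 0·60 + 20), so 60 ∤ 20.

Only the forward implication holds.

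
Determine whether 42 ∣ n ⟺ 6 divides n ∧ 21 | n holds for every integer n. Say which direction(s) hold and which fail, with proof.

The biconditional holds.

(⇒) If 42 ∣ n, write n = 42q. Since 42 = 7·6, n = 6·(7q), so 6 ∣ n; and since 42 = 2·21, n = 21·(2q), so 21 ∣ n.

(⇐) Suppose 6 ∣ n and 21 ∣ n. Any common multiple of 6 and 21 is a multiple of their lcm; here lcm(6, 21) = 6·21/gcd(6, 21) = 126/3 = 42, so 42 ∣ n.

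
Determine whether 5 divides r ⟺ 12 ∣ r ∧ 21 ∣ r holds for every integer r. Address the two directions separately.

Neither implication holds.

Forward direction. This fails: take r = 5. Certainly 5 ∣ 5, but 12 ∤ 5.

Converse. This fails: take r = 84. Both 12 ∣ 84 and 21 ∣ 84, yet 84 is not a multiple of 5 (since 84 = 16·5 + 4), so 5 ∤ 84.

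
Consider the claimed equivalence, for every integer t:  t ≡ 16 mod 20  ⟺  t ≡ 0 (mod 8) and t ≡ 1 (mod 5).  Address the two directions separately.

The forward direction fails; the converse holds.

Forward direction. This fails: t = 36 gives 36 ≡ 16 (mod 20) but 36 ≡ 4 (mod 8), so the conjunction on the right does not hold.

Converse. If t ≡ 0 (mod 8) and t ≡ 1 (mod 5), then by the Chinese remainder theorem t ≡ 16 (mod 40). Since 16 ≡ 16 (mod 20) and 20 ∣ 40, we get t ≡ 16 (mod 20).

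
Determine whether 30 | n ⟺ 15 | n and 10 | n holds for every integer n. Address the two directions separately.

Equivalent; both directions hold.

Converse. Suppose 15 ∣ n and 10 ∣ n. Any common multiple of 15 and 10 is a multiple of their lcm; here lcm(15, 10) = 15·10/gcd(15, 10) = 150/5 = 30, so 30 ∣ n.

Forward direction. If 30 ∣ n, write n = 30q. Since 30 = 2·15, n = 15·(2q), so 15 ∣ n; and since 30 = 3·10, n = 10·(3q), so 10 ∣ n.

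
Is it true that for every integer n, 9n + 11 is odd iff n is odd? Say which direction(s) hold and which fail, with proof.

Neither implication holds.

(⇒) This fails: n = 0 gives 9n + 11 = 11, which is odd, but 0 is even, not odd.

(⇐) This also fails: n = 1 is odd, but 9n + 11 = 20 is even, not odd.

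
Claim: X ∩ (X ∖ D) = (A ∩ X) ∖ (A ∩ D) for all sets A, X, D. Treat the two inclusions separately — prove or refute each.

(⊆) fails; (⊇) holds.

(⊆) This inclusion fails. Take A = ∅, X = {1}, D = ∅; then 1 ∈ X ∩ (X ∖ D) but 1 ∉ (A ∩ X) ∖ (A ∩ D).

(⊇) Let x ∈ (A ∩ X) ∖ (A ∩ D). Then x ∈ A ∩ X and x ∉ D, from which x ∈ X ∩ (X ∖ D).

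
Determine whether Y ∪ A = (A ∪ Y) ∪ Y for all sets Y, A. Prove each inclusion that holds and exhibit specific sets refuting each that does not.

Both inclusions hold.

Reverse inclusion. Let x ∈ (A ∪ Y) ∪ Y. Then either x ∈ Y and x ∉ A; or x ∈ A and x ∉ Y; or x ∈ Y ∩ A. In each case x ∈ Y ∪ A, so (A ∪ Y) ∪ Y ⊆ Y ∪ A.

Forward inclusion. Let x ∈ Y ∪ A. Then either x ∈ Y and x ∉ A; or x ∈ A and x ∉ Y; or x ∈ Y ∩ A. In each case x ∈ (A ∪ Y) ∪ Y, so Y ∪ A ⊆ (A ∪ Y) ∪ Y.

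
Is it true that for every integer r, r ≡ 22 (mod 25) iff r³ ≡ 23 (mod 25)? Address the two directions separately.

Forward direction. Suppose r ≡ 22 (mod 25). Write r = 25j + 22. Then (25j + 22)³ = 15625j³ + 41250j² + 36300j + 10648 = 25(625j³ + 1650j² + 1452j + 425) + 23, so r³ ≡ 23 (mod 25).

Converse. Suppose r³ ≡ 23 (mod 25). The only residue r in {0, …, 24} with r³ ≡ 23 (mod 25) is r = 22, so r ≡ 22 (mod 25).

Both implications hold.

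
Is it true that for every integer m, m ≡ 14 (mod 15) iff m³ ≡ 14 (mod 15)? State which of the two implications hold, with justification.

Both directions hold.

(⇒) Suppose m ≡ 14 (mod 15). Write m = 15j + 14. Then (15j + 14)³ = 3375j³ + 9450j² + 8820j + 2744 = 15(225j³ + 630j² + 588j + 182) + 14, so m³ ≡ 14 (mod 15).

(⇐) Conversely, suppose m³ ≡ 14 (mod 15). The only residue r in {0, …, 14} with r³ ≡ 14 (mod 15) is r = 14, so m ≡ 14 (mod 15).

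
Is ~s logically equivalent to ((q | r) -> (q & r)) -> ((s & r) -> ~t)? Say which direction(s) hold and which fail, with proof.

Only the forward direction holds.

(→) Assume the antecedent. If s is true, the antecedent cannot hold. If s is false, the consequent reduces to true regardless of the other variables. Either way the consequent holds.

(←) This fails. Under q = F, r = F, s = T, t = F, the left side is false but the right side is true.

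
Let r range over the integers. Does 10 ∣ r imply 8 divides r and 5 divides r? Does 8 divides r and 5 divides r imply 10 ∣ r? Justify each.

Only the converse holds.

Forward direction. This fails: take r = 10. Certainly 10 ∣ 10, but 8 ∤ 10.

Converse. Suppose 8 ∣ r and 5 ∣ r. Any common multiple of 8 and 5 is a multiple of their lcm; here gcd(8, 5) = 1, so lcm(8, 5) = 8·5 = 40, so 40 ∣ r. Since 10 ∣ 40, it follows that 10 ∣ r.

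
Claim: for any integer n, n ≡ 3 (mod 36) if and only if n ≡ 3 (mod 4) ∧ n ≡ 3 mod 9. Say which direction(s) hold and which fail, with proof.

(⇒) Suppose n ≡ 3 (mod 36); write n = 36j + 3. Since 4 ∣ 36, reducing mod 4 gives n ≡ 3 (mod 4); since 9 ∣ 36, reducing mod 9 gives n ≡ 3 (mod 9).

(⇐) Conversely, if n ≡ 3 (mod 4) and n ≡ 3 (mod 9), then by the Chinese remainder theorem n ≡ 3 (mod 36). This is exactly n ≡ 3 (mod 36).

Both implications hold.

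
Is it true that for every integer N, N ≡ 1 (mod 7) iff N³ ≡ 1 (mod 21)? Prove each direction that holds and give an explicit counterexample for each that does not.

Forward direction. This fails: take N = 8. Then 8 ≡ 1 (mod 7), but 8³ = 512 ≡ 8 (mod 21), not 1.

Converse. This fails: take N = 4. Then 4³ = 64 ≡ 1 (mod 21), yet 4 ≡ 4 (mod 7), not 1.

(⇒) fails and (⇐) fails.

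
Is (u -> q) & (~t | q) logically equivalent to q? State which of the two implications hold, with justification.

Only the reverse direction holds.

(→) This fails. Under t = F, q = F, u = F, the left side is true but the right side is false.

(←) Assume the antecedent. If t is true, the antecedent forces (t = T, q = T, u = F) or (t = T, q = T, u = T), and (u -> q) & (~t | q) holds there. If t is false, the antecedent forces (t = F, q = T, u = F) or (t = F, q = T, u = T), and (u -> q) & (~t | q) holds there. Either way (u -> q) & (~t | q) holds.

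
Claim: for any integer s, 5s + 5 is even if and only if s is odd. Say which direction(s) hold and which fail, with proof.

Forward direction. Suppose 5s + 5 is even. Since 5 is odd, 5s and s have the same parity, so 5s + 5 ≡ s + 5 (mod 2). As 5 is odd, 5s + 5 is even exactly when s is odd. Thus s is odd.

Converse. Suppose s is odd; write s = 2j + 1. Then 5s + 5 = 5·(2j + 1) + 5 = 2·5j + 10, which is even.

Both implications hold.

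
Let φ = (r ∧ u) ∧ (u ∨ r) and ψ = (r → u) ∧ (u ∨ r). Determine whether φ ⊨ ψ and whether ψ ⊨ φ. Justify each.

[⇒] Assume the antecedent. If r is true, the antecedent forces (r = T, u = T), and (r → u) ∧ (u ∨ r) holds there. If r is false, the antecedent cannot hold. Either way (r → u) ∧ (u ∨ r) holds.

[⇐] This fails. Under r = F, u = T, the left side is false but the right side is true.

The forward direction holds; the converse fails.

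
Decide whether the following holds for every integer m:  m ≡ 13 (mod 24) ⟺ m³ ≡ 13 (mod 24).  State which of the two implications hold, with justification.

(⇒) Suppose m ≡ 13 (mod 24). Write m = 24j + 13. Then (24j + 13)³ = 13824j³ + 22464j² + 12168j + 2197 = 24(576j³ + 936j² + 507j + 91) + 13, so m³ ≡ 13 (mod 24).

(⇐) Conversely, suppose m³ ≡ 13 (mod 24). The only residue r in {0, …, 23} with r³ ≡ 13 (mod 24) is r = 13, so m ≡ 13 (mod 24).

Both directions hold.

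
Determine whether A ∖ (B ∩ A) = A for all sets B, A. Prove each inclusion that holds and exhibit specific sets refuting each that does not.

Only the forward inclusion holds.

(⟹) Let x ∈ A ∖ (B ∩ A). Then x ∈ A and x ∉ B, from which x ∈ A.

(⟸) This inclusion fails. Take B = {1}, A = {1}; then 1 ∈ A but 1 ∉ A ∖ (B ∩ A).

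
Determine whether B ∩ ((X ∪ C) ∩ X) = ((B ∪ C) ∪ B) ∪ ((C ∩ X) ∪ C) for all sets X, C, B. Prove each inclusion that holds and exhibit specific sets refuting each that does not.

Only the forward inclusion holds.

(⟹) Let x ∈ B ∩ ((X ∪ C) ∩ X). Then either x ∈ X ∩ B and x ∉ C; or x ∈ X ∩ C ∩ B. In each case x ∈ ((B ∪ C) ∪ B) ∪ ((C ∩ X) ∪ C), so B ∩ ((X ∪ C) ∩ X) ⊆ ((B ∪ C) ∪ B) ∪ ((C ∩ X) ∪ C).

(⟸) This inclusion fails. Take X = ∅, C = {1}, B = ∅; then 1 ∈ ((B ∪ C) ∪ B) ∪ ((C ∩ X) ∪ C) but 1 ∉ B ∩ ((X ∪ C) ∩ X).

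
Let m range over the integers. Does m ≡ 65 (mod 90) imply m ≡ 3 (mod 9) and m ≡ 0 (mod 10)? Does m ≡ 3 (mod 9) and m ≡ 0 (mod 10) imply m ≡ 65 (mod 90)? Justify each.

Both directions fail.

(→) This fails: m = 65 gives 65 ≡ 65 (mod 90) but 65 ≡ 2 (mod 9), so the conjunction on the right does not hold.

(←) This fails: m = 30 satisfies both congruences on the right (30 ≡ 3 mod 9 and 30 ≡ 0 mod 10) yet 30 ≡ 30 (mod 90), not 65.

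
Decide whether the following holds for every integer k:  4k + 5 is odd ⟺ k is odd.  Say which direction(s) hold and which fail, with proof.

[⇒] This fails: take k = 4. Then 4k + 5 = 21, which is odd, yet k = 4 is even, not odd.

[⇐] Suppose k is odd. Since 4 is even, 4k is even for every k, so 4k + 5 has the same parity as 5, which is odd. Hence 4k + 5 is odd.

Not equivalent: only (⇐) holds.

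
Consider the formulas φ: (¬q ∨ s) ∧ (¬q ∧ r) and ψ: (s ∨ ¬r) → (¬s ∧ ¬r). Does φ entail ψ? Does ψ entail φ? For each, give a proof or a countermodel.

(⇒) fails and (⇐) fails.

(⇒) This fails. Under r = T, q = F, s = T, the left side is true but the right side is false.

(⇐) This fails. Under r = F, q = F, s = F, the left side is false but the right side is true.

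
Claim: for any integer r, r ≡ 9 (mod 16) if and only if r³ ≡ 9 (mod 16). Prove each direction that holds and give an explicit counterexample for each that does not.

(⇒) Suppose r ≡ 9 (mod 16). Write r = 16j + 9. Then (16j + 9)³ = 4096j³ + 6912j² + 3888j + 729 = 16(256j³ + 432j² + 243j + 45) + 9, so r³ ≡ 9 (mod 16).

(⇐) Conversely, suppose r³ ≡ 9 (mod 16). The only residue r in {0, …, 15} with r³ ≡ 9 (mod 16) is r = 9, so r ≡ 9 (mod 16).

Equivalent; both directions hold.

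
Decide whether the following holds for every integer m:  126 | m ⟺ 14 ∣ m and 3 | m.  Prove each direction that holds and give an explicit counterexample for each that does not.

(⇒) If 126 ∣ m, write m = 126q. Since 126 = 9·14, m = 14·(9q), so 14 ∣ m; and since 126 = 42·3, m = 3·(42q), so 3 ∣ m.

(⇐) This fails: take m = 42. Both 14 ∣ 42 and 3 ∣ 42, yet 42 is not a multiple of 126 (since 42 = 0·126 + 42), so 126 ∤ 42.

Only the forward implication holds.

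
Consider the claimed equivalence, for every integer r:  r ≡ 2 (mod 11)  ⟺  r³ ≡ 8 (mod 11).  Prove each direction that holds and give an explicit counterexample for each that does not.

[⇒] Suppose r ≡ 2 (mod 11). Write r = 11j + 2. Then (11j + 2)³ = 1331j³ + 726j² + 132j + 8 = 11(121j³ + 66j² + 12j) + 8, so r³ ≡ 8 (mod 11).

[⇐] Conversely, suppose r³ ≡ 8 (mod 11). The only residue r in {0, …, 10} with r³ ≡ 8 (mod 11) is r = 2, so r ≡ 2 (mod 11).

Both implications hold.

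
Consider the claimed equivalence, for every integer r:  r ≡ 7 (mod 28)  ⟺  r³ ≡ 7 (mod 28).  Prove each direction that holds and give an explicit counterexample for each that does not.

Both implications hold.

(←) Suppose r³ ≡ 7 (mod 28). The only residue r in {0, …, 27} with r³ ≡ 7 (mod 28) is r = 7, so r ≡ 7 (mod 28).

(→) Suppose r ≡ 7 (mod 28). Write r = 28j + 7. Then (28j + 7)³ = 21952j³ + 16464j² + 4116j + 343 = 28(784j³ + 588j² + 147j + 12) + 7, so r³ ≡ 7 (mod 28).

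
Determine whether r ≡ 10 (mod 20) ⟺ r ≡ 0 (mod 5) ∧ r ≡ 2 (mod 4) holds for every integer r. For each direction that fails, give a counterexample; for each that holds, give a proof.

[⇒] Suppose r ≡ 10 (mod 20); write r = 20j + 10. Since 5 ∣ 20, reducing mod 5 gives r ≡ 10 ≡ 0 (mod 5); since 4 ∣ 20, reducing mod 4 gives r ≡ 10 ≡ 2 (mod 4).

[⇐] Conversely, if r ≡ 0 (mod 5) and r ≡ 2 (mod 4), then by the Chinese remainder theorem r ≡ 10 (mod 20). This is exactly r ≡ 10 (mod 20).

Both directions hold.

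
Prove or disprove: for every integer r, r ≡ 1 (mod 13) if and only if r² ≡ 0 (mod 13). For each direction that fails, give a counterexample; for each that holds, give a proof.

Both directions fail.

(→) This fails: take r = 1. Then 1 ≡ 1 (mod 13), but 1² = 1 ≡ 1 (mod 13), not 0.

(←) This fails: take r = 0. Then 0² = 0 ≡ 0 (mod 13), yet 0 ≡ 0 (mod 13), not 1.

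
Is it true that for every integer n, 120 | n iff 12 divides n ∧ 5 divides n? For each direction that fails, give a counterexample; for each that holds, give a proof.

Only the forward implication holds.

(⇒) If 120 ∣ n, write n = 120q. Since 120 = 10·12, n = 12·(10q), so 12 ∣ n; and since 120 = 24·5, n = 5·(24q), so 5 ∣ n.

(⇐) This fails: take n = 60. Both 12 ∣ 60 and 5 ∣ 60, yet 60 is not a multiple of 120 (since 60 = 0·120 + 60), so 120 ∤ 60.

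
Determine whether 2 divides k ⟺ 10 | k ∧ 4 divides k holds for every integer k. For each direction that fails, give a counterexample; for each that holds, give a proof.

(⇒) fails; (⇐) holds.

Forward direction. This fails: take k = 2. Certainly 2 ∣ 2, but 10 ∤ 2.

Converse. Suppose 10 ∣ k and 4 ∣ k. Any common multiple of 10 and 4 is a multiple of their lcm; here lcm(10, 4) = 10·4/gcd(10, 4) = 40/2 = 20, so 20 ∣ k. Since 2 ∣ 20, it follows that 2 ∣ k.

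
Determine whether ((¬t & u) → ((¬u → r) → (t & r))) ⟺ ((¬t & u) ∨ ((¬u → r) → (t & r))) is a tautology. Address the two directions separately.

Neither direction holds.

Forward direction. This fails. Under u = F, r = T, t = F, the left side is true but the right side is false.

Converse. This fails. Under u = T, r = F, t = F, the left side is false but the right side is true.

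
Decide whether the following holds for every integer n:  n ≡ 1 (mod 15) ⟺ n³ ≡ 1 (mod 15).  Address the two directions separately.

(→) Suppose n ≡ 1 (mod 15). Write n = 15j + 1. Then (15j + 1)³ = 3375j³ + 675j² + 45j + 1 = 15(225j³ + 45j² + 3j) + 1, so n³ ≡ 1 (mod 15).

(←) Conversely, suppose n³ ≡ 1 (mod 15). The only residue r in {0, …, 14} with r³ ≡ 1 (mod 15) is r = 1, so n ≡ 1 (mod 15).

Equivalent; both directions hold.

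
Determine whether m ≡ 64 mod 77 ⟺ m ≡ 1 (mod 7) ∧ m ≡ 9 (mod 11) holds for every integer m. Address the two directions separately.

Both directions hold.

(→) Suppose m ≡ 64 (mod 77); write m = 77j + 64. Since 7 ∣ 77, reducing mod 7 gives m ≡ 64 ≡ 1 (mod 7); since 11 ∣ 77, reducing mod 11 gives m ≡ 64 ≡ 9 (mod 11).

(←) Conversely, if m ≡ 1 (mod 7) and m ≡ 9 (mod 11), then by the Chinese remainder theorem m ≡ 64 (mod 77). This is exactly m ≡ 64 (mod 77).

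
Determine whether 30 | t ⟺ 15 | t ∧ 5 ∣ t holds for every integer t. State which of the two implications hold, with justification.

Only the forward direction holds.

Forward direction. If 30 ∣ t, write t = 30q. Since 30 = 2·15, t = 15·(2q), so 15 ∣ t; and since 30 = 6·5, t = 5·(6q), so 5 ∣ t.

Converse. This fails: take t = 15. Both 15 ∣ 15 and 5 ∣ 15, yet 15 is not a multiple of 30 (since 15 = 0·30 + 15), so 30 ∤ 15.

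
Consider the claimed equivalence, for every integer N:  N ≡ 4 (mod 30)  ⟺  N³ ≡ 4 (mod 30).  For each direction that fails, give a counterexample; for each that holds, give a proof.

Forward direction. Suppose N ≡ 4 (mod 30). Write N = 30j + 4. Then (30j + 4)³ = 27000j³ + 10800j² + 1440j + 64 = 30(900j³ + 360j² + 48j + 2) + 4, so N³ ≡ 4 (mod 30).

Converse. Suppose N³ ≡ 4 (mod 30). The only residue r in {0, …, 29} with r³ ≡ 4 (mod 30) is r = 4, so N ≡ 4 (mod 30).

Both directions hold.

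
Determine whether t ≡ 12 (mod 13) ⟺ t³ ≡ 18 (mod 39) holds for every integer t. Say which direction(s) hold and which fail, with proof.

Neither implication holds.

[⇒] This fails: take t = 12. Then 12 ≡ 12 (mod 13), but 12³ = 1728 ≡ 12 (mod 39), not 18.

[⇐] This fails: take t = 21. Then 21³ = 9261 ≡ 18 (mod 39), yet 21 ≡ 8 (mod 13), not 12.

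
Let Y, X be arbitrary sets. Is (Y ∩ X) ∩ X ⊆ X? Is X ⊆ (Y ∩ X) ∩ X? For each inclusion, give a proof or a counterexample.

(⊆) holds; (⊇) fails.

(⟹) Let x ∈ (Y ∩ X) ∩ X. Then x ∈ Y ∩ X, from which x ∈ X.

(⟸) This inclusion fails. Take Y = ∅, X = {1}; then 1 ∈ X but 1 ∉ (Y ∩ X) ∩ X.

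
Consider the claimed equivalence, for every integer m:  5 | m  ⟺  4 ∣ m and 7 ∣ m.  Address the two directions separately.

Neither direction holds.

[⇒] This fails: take m = 5. Certainly 5 ∣ 5, but 4 ∤ 5.

[⇐] This fails: take m = 28. Both 4 ∣ 28 and 7 ∣ 28, yet 28 is not a multiple of 5 (since 28 = 5·5 + 3), so 5 ∤ 28.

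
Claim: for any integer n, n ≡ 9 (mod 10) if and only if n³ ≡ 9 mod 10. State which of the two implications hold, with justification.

(⇐) Suppose n³ ≡ 9 (mod 10). The only residue r in {0, …, 9} with r³ ≡ 9 (mod 10) is r = 9, so n ≡ 9 (mod 10).

(⇒) Suppose n ≡ 9 (mod 10). Write n = 10j + 9. Then (10j + 9)³ = 1000j³ + 2700j² + 2430j + 729 = 10(100j³ + 270j² + 243j + 72) + 9, so n³ ≡ 9 (mod 10).

Both directions hold; the statement is true.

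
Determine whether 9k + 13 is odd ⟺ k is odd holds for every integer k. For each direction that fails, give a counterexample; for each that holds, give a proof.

Neither implication holds.

(⇒) This fails: k = 0 gives 9k + 13 = 13, which is odd, but 0 is even, not odd.

(⇐) This also fails: k = 7 is odd, but 9k + 13 = 76 is even, not odd.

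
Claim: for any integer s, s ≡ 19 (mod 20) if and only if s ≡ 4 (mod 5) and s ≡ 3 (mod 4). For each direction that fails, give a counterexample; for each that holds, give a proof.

(⟹) Suppose s ≡ 19 (mod 20); write s = 20j + 19. Since 5 ∣ 20, reducing mod 5 gives s ≡ 19 ≡ 4 (mod 5); since 4 ∣ 20, reducing mod 4 gives s ≡ 19 ≡ 3 (mod 4).

(⟸) Conversely, if s ≡ 4 (mod 5) and s ≡ 3 (mod 4), then by the Chinese remainder theorem s ≡ 19 (mod 20). This is exactly s ≡ 19 (mod 20).

Equivalent; both directions hold.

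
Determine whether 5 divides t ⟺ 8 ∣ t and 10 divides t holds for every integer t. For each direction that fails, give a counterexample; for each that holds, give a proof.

(⇒) fails; (⇐) holds.

[⇒] This fails: take t = 5. Certainly 5 ∣ 5, but 8 ∤ 5.

[⇐] Suppose 8 ∣ t and 10 ∣ t. Any common multiple of 8 and 10 is a multiple of their lcm; here lcm(8, 10) = 8·10/gcd(8, 10) = 80/2 = 40, so 40 ∣ t. Since 5 ∣ 40, it follows that 5 ∣ t.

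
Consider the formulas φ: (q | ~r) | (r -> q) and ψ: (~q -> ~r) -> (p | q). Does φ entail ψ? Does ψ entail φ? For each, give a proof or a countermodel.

[⇒] This fails. Under q = F, r = F, p = F, the left side is true but the right side is false.

[⇐] This fails. Under q = F, r = T, p = F, the left side is false but the right side is true.

Neither implication holds.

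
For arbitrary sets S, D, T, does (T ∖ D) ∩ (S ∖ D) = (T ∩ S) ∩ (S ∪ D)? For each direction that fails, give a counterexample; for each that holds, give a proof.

(⟹) Let x ∈ (T ∖ D) ∩ (S ∖ D). Then x ∈ S ∩ T and x ∉ D, from which x ∈ (T ∩ S) ∩ (S ∪ D).

(⟸) This inclusion fails. Take S = {1}, D = {1}, T = {1}; then 1 ∈ (T ∩ S) ∩ (S ∪ D) but 1 ∉ (T ∖ D) ∩ (S ∖ D).

Only the forward inclusion holds.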